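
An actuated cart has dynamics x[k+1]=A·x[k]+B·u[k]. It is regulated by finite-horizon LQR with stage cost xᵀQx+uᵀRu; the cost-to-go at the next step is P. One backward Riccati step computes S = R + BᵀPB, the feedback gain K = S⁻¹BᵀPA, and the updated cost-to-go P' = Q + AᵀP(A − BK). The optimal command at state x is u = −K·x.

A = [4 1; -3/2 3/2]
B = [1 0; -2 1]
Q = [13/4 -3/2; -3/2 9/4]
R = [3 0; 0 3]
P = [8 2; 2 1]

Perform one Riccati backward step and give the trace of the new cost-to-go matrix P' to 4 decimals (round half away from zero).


BᵀP = [4.0000 0.0000; 2.0000 1.0000]
S = R + BᵀPB = [3 0; 0 3] + [4.0000 0.0000; 0.0000 1.0000] = [7.0000 0.0000; 0.0000 4.0000]
BᵀPA = [16.0000 4.0000; 6.5000 3.5000]
K = S⁻¹·BᵀPA = [2.2857 0.5714; 1.6250 0.8750]
A−BK = [1.7143 0.4286; 1.4464 1.7679]
AᵀP(A−BK) = [59.1161 23.9196; 23.9196 10.9018]
P' = Q + AᵀP(A−BK) = [62.3661 22.4196; 22.4196 13.1518]
tr(P') = 75.5179

75.5179


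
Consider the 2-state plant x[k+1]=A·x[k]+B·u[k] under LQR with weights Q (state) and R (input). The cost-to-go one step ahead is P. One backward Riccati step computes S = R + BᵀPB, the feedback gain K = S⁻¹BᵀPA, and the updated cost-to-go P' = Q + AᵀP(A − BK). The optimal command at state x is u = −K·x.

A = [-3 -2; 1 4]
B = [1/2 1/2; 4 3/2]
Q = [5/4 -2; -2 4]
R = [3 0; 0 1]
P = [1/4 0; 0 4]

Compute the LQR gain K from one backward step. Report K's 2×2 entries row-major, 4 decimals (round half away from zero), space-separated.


0.2283 0.7306 0.0130 0.6132

BᵀP = [0.1250 16.0000; 0.1250 6.0000]
S = R + BᵀPB = [3 0; 0 1] + [64.0625 24.0625; 24.0625 9.0625] = [67.0625 24.0625; 24.0625 10.0625]
BᵀPA = [15.6250 63.7500; 5.6250 23.7500]
K = S⁻¹·BᵀPA = [0.2283 0.7306; 0.0130 0.6132]
A−BK = [-3.1207 -2.6719; 0.0672 0.1579]
AᵀP(A−BK) = [2.6093 2.6354; 2.6354 3.8617]
P' = Q + AᵀP(A−BK) = [3.8593 0.6354; 0.6354 7.8617]
tr(P') = 11.7210


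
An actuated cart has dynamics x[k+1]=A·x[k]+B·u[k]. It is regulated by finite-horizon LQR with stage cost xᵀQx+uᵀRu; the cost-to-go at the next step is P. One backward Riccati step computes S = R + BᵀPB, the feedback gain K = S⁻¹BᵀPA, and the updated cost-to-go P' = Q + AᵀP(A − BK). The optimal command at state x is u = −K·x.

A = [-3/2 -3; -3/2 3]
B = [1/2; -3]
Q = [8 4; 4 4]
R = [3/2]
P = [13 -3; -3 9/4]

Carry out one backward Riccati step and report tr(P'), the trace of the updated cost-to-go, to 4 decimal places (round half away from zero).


71.2734

BᵀP = [15.5000 -8.2500]
S = R + BᵀPB = [3/2] + [32.5000] = [34.0000]
BᵀPA = [-10.8750 -71.2500]
K = S⁻¹·BᵀPA = [-0.3199 -2.0956]
A−BK = [-1.3401 -1.9522; -2.4596 -3.2868]
AᵀP(A−BK) = [17.3341 25.5855; 25.5855 41.9393]
P' = Q + AᵀP(A−BK) = [25.3341 29.5855; 29.5855 45.9393]
tr(P') = 71.2734


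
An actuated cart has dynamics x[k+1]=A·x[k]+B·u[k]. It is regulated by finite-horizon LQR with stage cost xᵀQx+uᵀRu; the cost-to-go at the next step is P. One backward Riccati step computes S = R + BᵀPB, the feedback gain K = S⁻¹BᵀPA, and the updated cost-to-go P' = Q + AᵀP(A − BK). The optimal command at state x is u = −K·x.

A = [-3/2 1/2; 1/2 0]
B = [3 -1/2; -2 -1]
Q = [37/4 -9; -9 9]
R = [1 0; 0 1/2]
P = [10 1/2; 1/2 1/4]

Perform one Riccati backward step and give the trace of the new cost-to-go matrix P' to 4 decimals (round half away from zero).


18.5329

BᵀP = [29.0000 1.0000; -5.5000 -0.5000]
S = R + BᵀPB = [1 0; 0 1/2] + [85.0000 -15.5000; -15.5000 3.2500] = [86.0000 -15.5000; -15.5000 3.7500]
BᵀPA = [-43.0000 14.5000; 8.0000 -2.7500]
K = S⁻¹·BᵀPA = [-0.4529 0.1429; 0.2614 -0.1429]
A−BK = [-0.0106 0.0000; -0.1444 0.1429]
AᵀP(A−BK) = [0.2472 -0.0893; -0.0893 0.0357]
P' = Q + AᵀP(A−BK) = [9.4972 -9.0893; -9.0893 9.0357]
tr(P') = 18.5329


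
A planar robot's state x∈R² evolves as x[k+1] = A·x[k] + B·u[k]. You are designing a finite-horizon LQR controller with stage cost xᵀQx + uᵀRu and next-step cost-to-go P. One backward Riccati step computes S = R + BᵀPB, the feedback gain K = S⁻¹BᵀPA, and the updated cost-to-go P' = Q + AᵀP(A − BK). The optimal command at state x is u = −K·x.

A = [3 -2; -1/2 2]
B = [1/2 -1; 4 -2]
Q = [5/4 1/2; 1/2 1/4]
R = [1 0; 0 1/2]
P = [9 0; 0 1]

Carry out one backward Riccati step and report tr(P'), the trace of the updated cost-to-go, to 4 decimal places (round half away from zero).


BᵀP = [4.5000 4.0000; -9.0000 -2.0000]
S = R + BᵀPB = [1 0; 0 1/2] + [18.2500 -12.5000; -12.5000 13.0000] = [19.2500 -12.5000; -12.5000 13.5000]
BᵀPA = [11.5000 -1.0000; -26.0000 14.0000]
K = S⁻¹·BᵀPA = [-1.6381 1.5585; -3.4427 2.4801]
A−BK = [0.3764 -0.2992; -0.8329 0.7262]
AᵀP(A−BK) = [10.5781 -8.4403; -8.4403 6.8372]
P' = Q + AᵀP(A−BK) = [11.8281 -7.9403; -7.9403 7.0872]
tr(P') = 18.9153

18.9153


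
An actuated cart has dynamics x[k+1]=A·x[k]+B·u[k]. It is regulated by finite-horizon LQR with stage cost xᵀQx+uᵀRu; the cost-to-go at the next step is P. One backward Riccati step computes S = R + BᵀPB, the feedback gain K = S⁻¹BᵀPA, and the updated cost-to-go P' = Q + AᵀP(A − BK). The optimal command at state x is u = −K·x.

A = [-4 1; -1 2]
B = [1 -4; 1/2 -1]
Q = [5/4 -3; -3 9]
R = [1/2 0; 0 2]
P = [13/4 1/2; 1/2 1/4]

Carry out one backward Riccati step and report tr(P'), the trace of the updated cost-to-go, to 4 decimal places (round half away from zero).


12.3924

BᵀP = [3.5000 0.6250; -13.5000 -2.2500]
S = R + BᵀPB = [1/2 0; 0 2] + [3.8125 -14.6250; -14.6250 56.2500] = [4.3125 -14.6250; -14.6250 58.2500]
BᵀPA = [-14.6250 4.7500; 56.2500 -18.0000]
K = S⁻¹·BᵀPA = [-0.7839 0.3601; 0.7688 -0.2186]
A−BK = [-0.1407 -0.2345; 0.1608 1.6013]
AᵀP(A−BK) = [1.5377 -0.4372; -0.4372 0.6047]
P' = Q + AᵀP(A−BK) = [2.7877 -3.4372; -3.4372 9.6047]
tr(P') = 12.3924


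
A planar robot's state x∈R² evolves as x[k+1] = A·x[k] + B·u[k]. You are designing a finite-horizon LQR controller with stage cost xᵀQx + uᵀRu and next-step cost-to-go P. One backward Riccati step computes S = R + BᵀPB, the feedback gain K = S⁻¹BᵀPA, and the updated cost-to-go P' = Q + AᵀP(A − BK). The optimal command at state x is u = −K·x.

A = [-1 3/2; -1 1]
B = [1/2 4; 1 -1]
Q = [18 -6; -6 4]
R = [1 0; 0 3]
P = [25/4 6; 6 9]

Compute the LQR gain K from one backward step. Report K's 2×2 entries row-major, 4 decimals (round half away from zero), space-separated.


BᵀP = [9.1250 12.0000; 19.0000 15.0000]
S = R + BᵀPB = [1 0; 0 3] + [16.5625 24.5000; 24.5000 61.0000] = [17.5625 24.5000; 24.5000 64.0000]
BᵀPA = [-21.1250 25.6875; -34.0000 43.5000]
K = S⁻¹·BᵀPA = [-0.9909 1.1041; -0.1519 0.2570]
A−BK = [0.1031 -0.0802; -0.1610 0.1530]
AᵀP(A−BK) = [1.1517 -1.3124; -1.3124 1.5208]
P' = Q + AᵀP(A−BK) = [19.1517 -7.3124; -7.3124 5.5208]
tr(P') = 24.6724

-0.9909 1.1041 -0.1519 0.2570


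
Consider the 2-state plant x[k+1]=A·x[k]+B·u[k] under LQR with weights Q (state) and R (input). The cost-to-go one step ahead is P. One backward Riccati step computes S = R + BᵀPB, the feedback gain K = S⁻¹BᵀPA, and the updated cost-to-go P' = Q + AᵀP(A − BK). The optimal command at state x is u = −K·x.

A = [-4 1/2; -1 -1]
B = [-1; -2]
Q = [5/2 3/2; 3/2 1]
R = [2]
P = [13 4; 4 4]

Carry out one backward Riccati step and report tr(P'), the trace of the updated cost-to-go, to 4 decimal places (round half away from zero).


54.6170

BᵀP = [-21.0000 -12.0000]
S = R + BᵀPB = [2] + [45.0000] = [47.0000]
BᵀPA = [96.0000 1.5000]
K = S⁻¹·BᵀPA = [2.0426 0.0319]
A−BK = [-1.9574 0.5319; 3.0851 -0.9362]
AᵀP(A−BK) = [47.9149 -11.0638; -11.0638 3.2021]
P' = Q + AᵀP(A−BK) = [50.4149 -9.5638; -9.5638 4.2021]
tr(P') = 54.6170


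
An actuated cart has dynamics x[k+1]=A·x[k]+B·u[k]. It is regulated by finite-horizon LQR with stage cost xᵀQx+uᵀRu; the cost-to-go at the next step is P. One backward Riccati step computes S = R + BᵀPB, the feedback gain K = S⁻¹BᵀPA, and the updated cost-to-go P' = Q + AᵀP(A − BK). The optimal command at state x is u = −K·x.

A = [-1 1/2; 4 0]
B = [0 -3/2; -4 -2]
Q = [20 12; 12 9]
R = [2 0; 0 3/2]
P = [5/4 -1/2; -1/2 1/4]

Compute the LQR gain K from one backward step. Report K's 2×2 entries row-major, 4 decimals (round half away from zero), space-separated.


-0.9320 0.1456 0.4078 -0.1262

BᵀP = [2.0000 -1.0000; -0.8750 0.2500]
S = R + BᵀPB = [2 0; 0 3/2] + [4.0000 -1.0000; -1.0000 0.8125] = [6.0000 -1.0000; -1.0000 2.3125]
BᵀPA = [-6.0000 1.0000; 1.8750 -0.4375]
K = S⁻¹·BᵀPA = [-0.9320 0.1456; 0.4078 -0.1262]
A−BK = [-0.3883 0.3107; 1.0874 0.3301]
AᵀP(A−BK) = [2.8932 -0.5146; -0.5146 0.1117]
P' = Q + AᵀP(A−BK) = [22.8932 11.4854; 11.4854 9.1117]
tr(P') = 32.0049


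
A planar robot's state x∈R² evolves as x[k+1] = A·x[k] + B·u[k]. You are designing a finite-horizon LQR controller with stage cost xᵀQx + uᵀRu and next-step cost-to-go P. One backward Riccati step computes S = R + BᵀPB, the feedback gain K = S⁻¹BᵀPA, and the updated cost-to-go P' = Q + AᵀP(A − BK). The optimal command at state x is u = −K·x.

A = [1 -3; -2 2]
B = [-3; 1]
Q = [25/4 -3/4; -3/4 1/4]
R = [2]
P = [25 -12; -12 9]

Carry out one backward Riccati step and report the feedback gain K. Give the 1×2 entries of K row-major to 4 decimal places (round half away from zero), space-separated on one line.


-0.5747 1.1396

BᵀP = [-87.0000 45.0000]
S = R + BᵀPB = [2] + [306.0000] = [308.0000]
BᵀPA = [-177.0000 351.0000]
K = S⁻¹·BᵀPA = [-0.5747 1.1396]
A−BK = [-0.7240 0.4188; -1.4253 0.8604]
AᵀP(A−BK) = [7.2825 -5.2890; -5.2890 4.9968]
P' = Q + AᵀP(A−BK) = [13.5325 -6.0390; -6.0390 5.2468]
tr(P') = 18.7792


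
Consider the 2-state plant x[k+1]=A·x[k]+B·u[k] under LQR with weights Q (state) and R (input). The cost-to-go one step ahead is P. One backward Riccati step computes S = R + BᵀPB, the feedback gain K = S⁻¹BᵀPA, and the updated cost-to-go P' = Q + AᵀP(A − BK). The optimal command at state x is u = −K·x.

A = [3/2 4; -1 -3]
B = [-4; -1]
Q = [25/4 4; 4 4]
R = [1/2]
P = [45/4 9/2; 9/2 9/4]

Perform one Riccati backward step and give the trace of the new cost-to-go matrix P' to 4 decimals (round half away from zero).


BᵀP = [-49.5000 -20.2500]
S = R + BᵀPB = [1/2] + [218.2500] = [218.7500]
BᵀPA = [-54.0000 -137.2500]
K = S⁻¹·BᵀPA = [-0.2469 -0.6274]
A−BK = [0.5126 1.4903; -1.2469 -3.6274]
AᵀP(A−BK) = [0.7322 2.1189; 2.1189 6.1354]
P' = Q + AᵀP(A−BK) = [6.9822 6.1189; 6.1189 10.1354]
tr(P') = 17.1176

17.1176


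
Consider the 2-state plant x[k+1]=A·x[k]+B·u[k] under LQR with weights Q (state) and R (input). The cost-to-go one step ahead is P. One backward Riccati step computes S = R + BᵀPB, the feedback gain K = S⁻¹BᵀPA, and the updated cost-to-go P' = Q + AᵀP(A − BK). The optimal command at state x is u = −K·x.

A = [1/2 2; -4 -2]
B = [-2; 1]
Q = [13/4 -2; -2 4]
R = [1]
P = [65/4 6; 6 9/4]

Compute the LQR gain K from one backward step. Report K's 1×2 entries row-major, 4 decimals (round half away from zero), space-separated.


BᵀP = [-26.5000 -9.7500]
S = R + BᵀPB = [1] + [43.2500] = [44.2500]
BᵀPA = [25.7500 -33.5000]
K = S⁻¹·BᵀPA = [0.5819 -0.7571]
A−BK = [1.6638 0.4859; -4.5819 -1.2429]
AᵀP(A−BK) = [1.0780 -0.2556; -0.2556 0.6384]
P' = Q + AᵀP(A−BK) = [4.3280 -2.2556; -2.2556 4.6384]
tr(P') = 8.9665

0.5819 -0.7571


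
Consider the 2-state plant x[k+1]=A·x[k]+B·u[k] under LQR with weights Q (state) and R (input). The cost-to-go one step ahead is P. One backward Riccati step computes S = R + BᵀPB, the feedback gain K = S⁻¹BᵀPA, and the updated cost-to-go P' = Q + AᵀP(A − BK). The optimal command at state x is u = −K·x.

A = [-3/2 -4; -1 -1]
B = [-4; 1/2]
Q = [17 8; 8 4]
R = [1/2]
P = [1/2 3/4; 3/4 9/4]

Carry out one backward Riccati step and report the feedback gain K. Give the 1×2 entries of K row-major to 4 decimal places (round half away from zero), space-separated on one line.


BᵀP = [-1.6250 -1.8750]
S = R + BᵀPB = [1/2] + [5.5625] = [6.0625]
BᵀPA = [4.3125 8.3750]
K = S⁻¹·BᵀPA = [0.7113 1.3814]
A−BK = [1.3454 1.5258; -1.3557 -1.6907]
AᵀP(A−BK) = [2.5573 3.4175; 3.4175 4.6804]
P' = Q + AᵀP(A−BK) = [19.5573 11.4175; 11.4175 8.6804]
tr(P') = 28.2378

0.7113 1.3814


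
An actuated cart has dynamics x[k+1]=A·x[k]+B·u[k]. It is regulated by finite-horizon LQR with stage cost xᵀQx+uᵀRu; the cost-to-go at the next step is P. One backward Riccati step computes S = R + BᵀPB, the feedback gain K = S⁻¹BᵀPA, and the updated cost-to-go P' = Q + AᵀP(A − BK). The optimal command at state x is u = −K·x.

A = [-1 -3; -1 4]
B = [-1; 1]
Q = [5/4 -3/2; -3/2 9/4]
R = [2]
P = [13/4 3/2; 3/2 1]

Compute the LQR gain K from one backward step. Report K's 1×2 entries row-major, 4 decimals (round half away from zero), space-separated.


0.6923 1.0000

BᵀP = [-1.7500 -0.5000]
S = R + BᵀPB = [2] + [1.2500] = [3.2500]
BᵀPA = [2.2500 3.2500]
K = S⁻¹·BᵀPA = [0.6923 1.0000]
A−BK = [-0.3077 -2.0000; -1.6923 3.0000]
AᵀP(A−BK) = [5.6923 2.0000; 2.0000 6.0000]
P' = Q + AᵀP(A−BK) = [6.9423 0.5000; 0.5000 8.2500]
tr(P') = 15.1923


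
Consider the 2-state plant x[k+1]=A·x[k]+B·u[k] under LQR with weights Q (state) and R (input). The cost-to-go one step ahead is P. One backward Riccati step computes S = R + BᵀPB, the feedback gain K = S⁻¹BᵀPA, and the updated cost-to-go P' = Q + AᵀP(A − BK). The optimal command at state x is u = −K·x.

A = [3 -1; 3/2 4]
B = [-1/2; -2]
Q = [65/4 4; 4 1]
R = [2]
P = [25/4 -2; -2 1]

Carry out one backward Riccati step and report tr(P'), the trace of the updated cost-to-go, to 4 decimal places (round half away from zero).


88.9737

BᵀP = [0.8750 -1.0000]
S = R + BᵀPB = [2] + [1.5625] = [3.5625]
BᵀPA = [1.1250 -4.8750]
K = S⁻¹·BᵀPA = [0.3158 -1.3684]
A−BK = [3.1579 -1.6842; 2.1316 1.2632]
AᵀP(A−BK) = [40.1447 -32.2105; -32.2105 31.5789]
P' = Q + AᵀP(A−BK) = [56.3947 -28.2105; -28.2105 32.5789]
tr(P') = 88.9737


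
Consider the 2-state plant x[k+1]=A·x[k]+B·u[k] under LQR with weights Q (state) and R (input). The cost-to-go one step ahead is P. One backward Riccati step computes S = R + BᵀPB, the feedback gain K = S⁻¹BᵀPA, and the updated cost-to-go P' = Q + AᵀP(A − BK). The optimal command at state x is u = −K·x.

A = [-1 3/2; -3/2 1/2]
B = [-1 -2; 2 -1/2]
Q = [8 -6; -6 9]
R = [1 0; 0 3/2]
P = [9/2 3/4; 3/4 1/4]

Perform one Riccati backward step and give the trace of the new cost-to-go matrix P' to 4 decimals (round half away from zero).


18.4408

BᵀP = [-3.0000 -0.2500; -9.3750 -1.6250]
S = R + BᵀPB = [1 0; 0 3/2] + [2.5000 6.1250; 6.1250 19.5625] = [3.5000 6.1250; 6.1250 21.0625]
BᵀPA = [3.3750 -4.6250; 11.8125 -14.8750]
K = S⁻¹·BᵀPA = [-0.0350 -0.1741; 0.5710 -0.6556]
A−BK = [0.1070 0.0147; -1.1446 0.5205]
AᵀP(A−BK) = [0.6856 -0.6681; -0.6681 0.7552]
P' = Q + AᵀP(A−BK) = [8.6856 -6.6681; -6.6681 9.7552]
tr(P') = 18.4408


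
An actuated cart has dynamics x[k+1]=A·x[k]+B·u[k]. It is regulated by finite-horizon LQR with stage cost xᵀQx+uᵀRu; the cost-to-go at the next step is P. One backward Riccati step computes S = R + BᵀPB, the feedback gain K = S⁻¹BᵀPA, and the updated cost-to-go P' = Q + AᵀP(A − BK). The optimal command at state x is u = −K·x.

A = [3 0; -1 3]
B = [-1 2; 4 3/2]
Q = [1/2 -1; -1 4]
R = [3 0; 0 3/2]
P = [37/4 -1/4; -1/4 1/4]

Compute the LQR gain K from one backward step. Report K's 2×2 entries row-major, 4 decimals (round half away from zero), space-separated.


-0.5520 0.3953 1.1772 0.1860

BᵀP = [-10.2500 1.2500; 18.1250 -0.1250]
S = R + BᵀPB = [3 0; 0 3/2] + [15.2500 -18.6250; -18.6250 36.0625] = [18.2500 -18.6250; -18.6250 37.5625]
BᵀPA = [-32.0000 3.7500; 54.5000 -0.3750]
K = S⁻¹·BᵀPA = [-0.5520 0.3953; 1.1772 0.1860]
A−BK = [0.0936 0.0233; -0.5576 1.1395]
AᵀP(A−BK) = [3.1777 -0.4884; -0.4884 0.8372]
P' = Q + AᵀP(A−BK) = [3.6777 -1.4884; -1.4884 4.8372]
tr(P') = 8.5150


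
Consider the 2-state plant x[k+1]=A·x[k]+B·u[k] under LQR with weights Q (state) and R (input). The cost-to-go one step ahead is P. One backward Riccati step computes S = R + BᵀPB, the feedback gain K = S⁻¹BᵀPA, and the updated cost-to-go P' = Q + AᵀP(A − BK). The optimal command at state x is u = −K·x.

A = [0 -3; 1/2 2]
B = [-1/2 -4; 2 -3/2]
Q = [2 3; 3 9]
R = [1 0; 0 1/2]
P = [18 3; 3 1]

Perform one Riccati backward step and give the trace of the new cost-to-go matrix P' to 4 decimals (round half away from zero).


12.5930

BᵀP = [-3.0000 0.5000; -76.5000 -13.5000]
S = R + BᵀPB = [1 0; 0 1/2] + [2.5000 11.2500; 11.2500 326.2500] = [3.5000 11.2500; 11.2500 326.7500]
BᵀPA = [0.2500 10.0000; -6.7500 202.5000]
K = S⁻¹·BᵀPA = [0.1550 0.9728; -0.0260 0.5862]
A−BK = [-0.0265 -0.1686; 0.1510 0.9338]
AᵀP(A−BK) = [0.0358 0.2140; 0.2140 1.5572]
P' = Q + AᵀP(A−BK) = [2.0358 3.2140; 3.2140 10.5572]
tr(P') = 12.5930


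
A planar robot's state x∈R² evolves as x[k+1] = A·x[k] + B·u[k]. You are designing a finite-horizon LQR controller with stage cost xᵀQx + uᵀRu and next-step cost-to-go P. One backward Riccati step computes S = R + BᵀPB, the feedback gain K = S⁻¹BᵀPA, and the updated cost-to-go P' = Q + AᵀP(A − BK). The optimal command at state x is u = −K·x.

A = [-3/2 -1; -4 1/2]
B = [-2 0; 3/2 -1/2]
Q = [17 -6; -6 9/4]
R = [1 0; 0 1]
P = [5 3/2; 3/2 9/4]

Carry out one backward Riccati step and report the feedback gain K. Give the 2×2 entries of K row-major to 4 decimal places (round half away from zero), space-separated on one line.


0.6338 0.4671 3.6761 0.1761

BᵀP = [-7.7500 0.3750; -0.7500 -1.1250]
S = R + BᵀPB = [1 0; 0 1] + [16.0625 -0.1875; -0.1875 0.5625] = [17.0625 -0.1875; -0.1875 1.5625]
BᵀPA = [10.1250 7.9375; 5.6250 0.1875]
K = S⁻¹·BᵀPA = [0.6338 0.4671; 3.6761 0.1761]
A−BK = [-0.2324 -0.0657; -3.1127 -0.1127]
AᵀP(A−BK) = [38.1549 2.1549; 2.1549 0.3216]
P' = Q + AᵀP(A−BK) = [55.1549 -3.8451; -3.8451 2.5716]
tr(P') = 57.7265


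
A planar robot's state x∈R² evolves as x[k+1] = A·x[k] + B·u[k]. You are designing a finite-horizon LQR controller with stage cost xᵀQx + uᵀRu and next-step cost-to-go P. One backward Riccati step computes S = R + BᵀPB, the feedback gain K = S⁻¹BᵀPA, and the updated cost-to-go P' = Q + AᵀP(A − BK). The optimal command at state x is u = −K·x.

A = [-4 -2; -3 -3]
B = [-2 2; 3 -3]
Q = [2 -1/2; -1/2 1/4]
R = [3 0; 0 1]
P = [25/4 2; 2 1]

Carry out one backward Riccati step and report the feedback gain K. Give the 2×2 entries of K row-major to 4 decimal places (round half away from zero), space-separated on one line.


0.6744 0.3721 -2.0233 -1.1163

BᵀP = [-6.5000 -1.0000; 6.5000 1.0000]
S = R + BᵀPB = [3 0; 0 1] + [10.0000 -10.0000; -10.0000 10.0000] = [13.0000 -10.0000; -10.0000 11.0000]
BᵀPA = [29.0000 16.0000; -29.0000 -16.0000]
K = S⁻¹·BᵀPA = [0.6744 0.3721; -2.0233 -1.1163]
A−BK = [1.3953 0.9767; -11.0930 -7.4651]
AᵀP(A−BK) = [78.7674 51.8372; 51.8372 34.1860]
P' = Q + AᵀP(A−BK) = [80.7674 51.3372; 51.3372 34.4360]
tr(P') = 115.2035


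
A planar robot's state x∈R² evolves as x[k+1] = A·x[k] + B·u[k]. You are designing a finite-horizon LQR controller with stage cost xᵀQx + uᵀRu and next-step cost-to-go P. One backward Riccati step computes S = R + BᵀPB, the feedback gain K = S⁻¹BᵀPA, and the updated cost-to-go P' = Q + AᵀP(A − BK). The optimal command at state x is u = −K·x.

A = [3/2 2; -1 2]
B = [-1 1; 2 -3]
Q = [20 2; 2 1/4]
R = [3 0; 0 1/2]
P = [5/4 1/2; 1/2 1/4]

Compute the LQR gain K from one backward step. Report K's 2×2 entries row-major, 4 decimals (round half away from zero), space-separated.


-0.1275 -0.2353 -0.1569 -1.0588

BᵀP = [-0.2500 0.0000; -0.2500 -0.2500]
S = R + BᵀPB = [3 0; 0 1/2] + [0.2500 -0.2500; -0.2500 0.5000] = [3.2500 -0.2500; -0.2500 1.0000]
BᵀPA = [-0.3750 -0.5000; -0.1250 -1.0000]
K = S⁻¹·BᵀPA = [-0.1275 -0.2353; -0.1569 -1.0588]
A−BK = [1.5294 2.8235; -1.2157 -0.7059]
AᵀP(A−BK) = [1.4951 3.5294; 3.5294 8.8235]
P' = Q + AᵀP(A−BK) = [21.4951 5.5294; 5.5294 9.0735]
tr(P') = 30.5686


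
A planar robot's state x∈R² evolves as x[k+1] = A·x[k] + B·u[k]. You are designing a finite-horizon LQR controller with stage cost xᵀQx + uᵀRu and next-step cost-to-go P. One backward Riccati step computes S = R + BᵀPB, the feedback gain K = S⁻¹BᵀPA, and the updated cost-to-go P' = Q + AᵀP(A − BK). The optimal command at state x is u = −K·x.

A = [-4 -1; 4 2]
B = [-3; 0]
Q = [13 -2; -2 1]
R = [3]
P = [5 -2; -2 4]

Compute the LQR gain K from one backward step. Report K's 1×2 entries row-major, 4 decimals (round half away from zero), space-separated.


BᵀP = [-15.0000 6.0000]
S = R + BᵀPB = [3] + [45.0000] = [48.0000]
BᵀPA = [84.0000 27.0000]
K = S⁻¹·BᵀPA = [1.7500 0.5625]
A−BK = [1.2500 0.6875; 4.0000 2.0000]
AᵀP(A−BK) = [61.0000 28.7500; 28.7500 13.8125]
P' = Q + AᵀP(A−BK) = [74.0000 26.7500; 26.7500 14.8125]
tr(P') = 88.8125

1.7500 0.5625


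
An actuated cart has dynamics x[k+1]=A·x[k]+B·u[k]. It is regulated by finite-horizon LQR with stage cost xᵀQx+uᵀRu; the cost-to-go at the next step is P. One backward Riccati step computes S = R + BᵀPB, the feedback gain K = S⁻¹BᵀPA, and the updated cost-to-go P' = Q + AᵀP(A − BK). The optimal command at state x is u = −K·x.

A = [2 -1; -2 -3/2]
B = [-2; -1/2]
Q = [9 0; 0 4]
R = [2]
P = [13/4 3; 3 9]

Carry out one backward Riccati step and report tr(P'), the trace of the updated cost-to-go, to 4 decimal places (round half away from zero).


45.1640

BᵀP = [-8.0000 -10.5000]
S = R + BᵀPB = [2] + [21.2500] = [23.2500]
BᵀPA = [5.0000 23.7500]
K = S⁻¹·BᵀPA = [0.2151 1.0215]
A−BK = [2.4301 1.0430; -1.8925 -0.9892]
AᵀP(A−BK) = [23.9247 12.3925; 12.3925 8.2392]
P' = Q + AᵀP(A−BK) = [32.9247 12.3925; 12.3925 12.2392]
tr(P') = 45.1640


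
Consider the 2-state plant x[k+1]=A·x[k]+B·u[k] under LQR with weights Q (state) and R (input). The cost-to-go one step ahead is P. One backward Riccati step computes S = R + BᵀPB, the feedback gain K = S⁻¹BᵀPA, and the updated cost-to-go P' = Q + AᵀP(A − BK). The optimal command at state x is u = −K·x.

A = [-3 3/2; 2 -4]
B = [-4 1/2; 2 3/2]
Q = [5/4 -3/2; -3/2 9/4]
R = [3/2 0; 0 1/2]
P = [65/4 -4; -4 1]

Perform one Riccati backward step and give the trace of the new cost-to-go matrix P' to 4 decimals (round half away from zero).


4.9867

BᵀP = [-73.0000 18.0000; 2.1250 -0.5000]
S = R + BᵀPB = [3/2 0; 0 1/2] + [328.0000 -9.5000; -9.5000 0.3125] = [329.5000 -9.5000; -9.5000 0.8125]
BᵀPA = [255.0000 -181.5000; -7.3750 5.1875]
K = S⁻¹·BᵀPA = [0.7727 -0.5533; -0.0426 -0.0843]
A−BK = [0.1120 -0.6709; 0.5186 -2.7669]
AᵀP(A−BK) = [0.9046 -0.6641; -0.6641 0.5822]
P' = Q + AᵀP(A−BK) = [2.1546 -2.1641; -2.1641 2.8322]
tr(P') = 4.9867


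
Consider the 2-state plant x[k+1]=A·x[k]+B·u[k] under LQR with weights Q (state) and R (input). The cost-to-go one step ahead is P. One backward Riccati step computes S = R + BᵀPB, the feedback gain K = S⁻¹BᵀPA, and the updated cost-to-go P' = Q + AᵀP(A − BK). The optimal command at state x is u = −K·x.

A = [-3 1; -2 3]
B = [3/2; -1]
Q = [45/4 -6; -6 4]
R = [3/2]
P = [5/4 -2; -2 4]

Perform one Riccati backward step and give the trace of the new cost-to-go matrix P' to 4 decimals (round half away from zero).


BᵀP = [3.8750 -7.0000]
S = R + BᵀPB = [3/2] + [12.8125] = [14.3125]
BᵀPA = [2.3750 -17.1250]
K = S⁻¹·BᵀPA = [0.1659 -1.1965]
A−BK = [-3.2489 2.7948; -1.8341 1.8035]
AᵀP(A−BK) = [2.8559 -2.9083; -2.9083 4.7598]
P' = Q + AᵀP(A−BK) = [14.1059 -8.9083; -8.9083 8.7598]
tr(P') = 22.8657

22.8657


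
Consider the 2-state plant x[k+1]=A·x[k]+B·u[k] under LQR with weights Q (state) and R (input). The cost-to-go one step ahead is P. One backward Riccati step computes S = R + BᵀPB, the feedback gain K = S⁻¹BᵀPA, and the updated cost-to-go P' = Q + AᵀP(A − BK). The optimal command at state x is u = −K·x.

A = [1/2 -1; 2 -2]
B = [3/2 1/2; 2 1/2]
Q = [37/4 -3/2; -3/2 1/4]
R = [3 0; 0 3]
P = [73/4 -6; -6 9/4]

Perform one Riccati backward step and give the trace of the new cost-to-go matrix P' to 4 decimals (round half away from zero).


BᵀP = [15.3750 -4.5000; 6.1250 -1.8750]
S = R + BᵀPB = [3 0; 0 3] + [14.0625 5.4375; 5.4375 2.1250] = [17.0625 5.4375; 5.4375 5.1250]
BᵀPA = [-1.3125 -6.3750; -0.6875 -2.3750]
K = S⁻¹·BᵀPA = [-0.0516 -0.3414; -0.0794 -0.1012]
A−BK = [0.6171 -0.4373; 2.1429 -1.2667]
AᵀP(A−BK) = [1.4402 -0.6426; -0.6426 0.8334]
P' = Q + AᵀP(A−BK) = [10.6902 -2.1426; -2.1426 1.0834]
tr(P') = 11.7735

11.7735


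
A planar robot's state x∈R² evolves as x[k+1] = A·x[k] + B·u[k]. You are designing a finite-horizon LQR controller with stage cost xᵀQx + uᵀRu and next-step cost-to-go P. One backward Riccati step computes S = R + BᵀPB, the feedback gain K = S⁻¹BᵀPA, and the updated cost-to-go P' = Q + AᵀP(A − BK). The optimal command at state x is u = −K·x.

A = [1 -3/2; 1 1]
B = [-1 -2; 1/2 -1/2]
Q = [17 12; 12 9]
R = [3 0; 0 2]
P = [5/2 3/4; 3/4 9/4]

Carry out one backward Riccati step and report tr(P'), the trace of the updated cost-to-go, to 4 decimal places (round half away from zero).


BᵀP = [-2.1250 0.3750; -5.3750 -2.6250]
S = R + BᵀPB = [3 0; 0 2] + [2.3125 4.0625; 4.0625 12.0625] = [5.3125 4.0625; 4.0625 14.0625]
BᵀPA = [-1.7500 3.5625; -8.0000 5.4375]
K = S⁻¹·BᵀPA = [0.1356 0.4812; -0.6081 0.2477]
A−BK = [-0.0805 -0.5235; 0.6282 0.8832]
AᵀP(A−BK) = [1.6228 0.9483; 0.9483 2.5641]
P' = Q + AᵀP(A−BK) = [18.6228 12.9483; 12.9483 11.5641]
tr(P') = 30.1869

30.1869


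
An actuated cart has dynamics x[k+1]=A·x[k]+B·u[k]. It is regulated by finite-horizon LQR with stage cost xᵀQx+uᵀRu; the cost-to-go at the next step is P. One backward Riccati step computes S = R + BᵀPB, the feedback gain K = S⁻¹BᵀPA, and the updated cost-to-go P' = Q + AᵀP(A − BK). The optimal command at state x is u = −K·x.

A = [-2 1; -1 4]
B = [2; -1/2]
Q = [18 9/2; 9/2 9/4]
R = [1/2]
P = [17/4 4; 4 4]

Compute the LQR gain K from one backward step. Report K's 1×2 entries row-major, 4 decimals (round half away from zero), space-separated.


-1.8095 2.9048

BᵀP = [6.5000 6.0000]
S = R + BᵀPB = [1/2] + [10.0000] = [10.5000]
BᵀPA = [-19.0000 30.5000]
K = S⁻¹·BᵀPA = [-1.8095 2.9048]
A−BK = [1.6190 -4.8095; -1.9048 5.4524]
AᵀP(A−BK) = [2.6190 -5.3095; -5.3095 11.6548]
P' = Q + AᵀP(A−BK) = [20.6190 -0.8095; -0.8095 13.9048]
tr(P') = 34.5238


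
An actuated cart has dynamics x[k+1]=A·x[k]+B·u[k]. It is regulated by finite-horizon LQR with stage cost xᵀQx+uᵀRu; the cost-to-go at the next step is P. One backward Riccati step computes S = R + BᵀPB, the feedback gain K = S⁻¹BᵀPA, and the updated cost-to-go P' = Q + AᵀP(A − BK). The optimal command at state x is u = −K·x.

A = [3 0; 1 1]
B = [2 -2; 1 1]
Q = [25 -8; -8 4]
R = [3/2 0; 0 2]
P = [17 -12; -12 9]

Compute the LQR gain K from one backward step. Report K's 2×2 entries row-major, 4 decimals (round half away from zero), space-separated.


0.7185 0.1070 -0.4930 0.3096

BᵀP = [22.0000 -15.0000; -46.0000 33.0000]
S = R + BᵀPB = [3/2 0; 0 2] + [29.0000 -59.0000; -59.0000 125.0000] = [30.5000 -59.0000; -59.0000 127.0000]
BᵀPA = [51.0000 -15.0000; -105.0000 33.0000]
K = S⁻¹·BᵀPA = [0.7185 0.1070; -0.4930 0.3096]
A−BK = [0.5771 0.4051; 0.7745 0.5834]
AᵀP(A−BK) = [1.5936 0.0459; 0.0459 0.3898]
P' = Q + AᵀP(A−BK) = [26.5936 -7.9541; -7.9541 4.3898]
tr(P') = 30.9834


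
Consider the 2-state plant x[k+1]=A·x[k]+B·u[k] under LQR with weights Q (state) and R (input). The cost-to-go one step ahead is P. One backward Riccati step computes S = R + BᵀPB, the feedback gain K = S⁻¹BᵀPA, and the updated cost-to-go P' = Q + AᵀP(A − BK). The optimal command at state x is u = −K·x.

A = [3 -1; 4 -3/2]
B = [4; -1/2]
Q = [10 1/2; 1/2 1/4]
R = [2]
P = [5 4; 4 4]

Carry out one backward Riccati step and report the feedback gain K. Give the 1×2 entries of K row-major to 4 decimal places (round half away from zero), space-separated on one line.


1.6418 -0.5821

BᵀP = [18.0000 14.0000]
S = R + BᵀPB = [2] + [65.0000] = [67.0000]
BᵀPA = [110.0000 -39.0000]
K = S⁻¹·BᵀPA = [1.6418 -0.5821]
A−BK = [-3.5672 1.3284; 4.8209 -1.7910]
AᵀP(A−BK) = [24.4030 -8.9701; -8.9701 3.2985]
P' = Q + AᵀP(A−BK) = [34.4030 -8.4701; -8.4701 3.5485]
tr(P') = 37.9515


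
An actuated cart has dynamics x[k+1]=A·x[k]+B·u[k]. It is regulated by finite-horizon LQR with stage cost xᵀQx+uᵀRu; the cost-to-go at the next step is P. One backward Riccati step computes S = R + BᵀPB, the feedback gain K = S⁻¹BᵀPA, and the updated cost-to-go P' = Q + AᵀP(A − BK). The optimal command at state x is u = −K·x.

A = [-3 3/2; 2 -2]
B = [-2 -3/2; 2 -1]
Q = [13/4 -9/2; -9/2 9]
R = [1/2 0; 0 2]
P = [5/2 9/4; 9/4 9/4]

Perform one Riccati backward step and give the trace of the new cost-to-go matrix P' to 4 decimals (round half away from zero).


BᵀP = [-0.5000 0.0000; -6.0000 -5.6250]
S = R + BᵀPB = [1/2 0; 0 2] + [1.0000 0.7500; 0.7500 14.6250] = [1.5000 0.7500; 0.7500 16.6250]
BᵀPA = [1.5000 -0.7500; 6.7500 2.2500]
K = S⁻¹·BᵀPA = [0.8154 -0.5808; 0.3692 0.1615]
A−BK = [-0.8154 0.5808; 0.7385 -0.6769]
AᵀP(A−BK) = [0.7846 -0.2192; -0.2192 0.3260]
P' = Q + AᵀP(A−BK) = [4.0346 -4.7192; -4.7192 9.3260]
tr(P') = 13.3606

13.3606


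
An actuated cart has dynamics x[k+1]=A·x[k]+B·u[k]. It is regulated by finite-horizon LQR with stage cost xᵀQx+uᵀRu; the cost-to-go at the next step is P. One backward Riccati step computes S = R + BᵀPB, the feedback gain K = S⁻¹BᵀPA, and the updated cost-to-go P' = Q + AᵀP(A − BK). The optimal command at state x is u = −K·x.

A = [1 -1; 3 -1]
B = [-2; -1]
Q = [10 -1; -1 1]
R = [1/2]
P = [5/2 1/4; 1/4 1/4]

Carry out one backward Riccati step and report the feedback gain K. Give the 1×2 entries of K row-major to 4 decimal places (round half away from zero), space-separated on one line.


BᵀP = [-5.2500 -0.7500]
S = R + BᵀPB = [1/2] + [11.2500] = [11.7500]
BᵀPA = [-7.5000 6.0000]
K = S⁻¹·BᵀPA = [-0.6383 0.5106]
A−BK = [-0.2766 0.0213; 2.3617 -0.4894]
AᵀP(A−BK) = [1.4628 -0.4202; -0.4202 0.1862]
P' = Q + AᵀP(A−BK) = [11.4628 -1.4202; -1.4202 1.1862]
tr(P') = 12.6489

-0.6383 0.5106


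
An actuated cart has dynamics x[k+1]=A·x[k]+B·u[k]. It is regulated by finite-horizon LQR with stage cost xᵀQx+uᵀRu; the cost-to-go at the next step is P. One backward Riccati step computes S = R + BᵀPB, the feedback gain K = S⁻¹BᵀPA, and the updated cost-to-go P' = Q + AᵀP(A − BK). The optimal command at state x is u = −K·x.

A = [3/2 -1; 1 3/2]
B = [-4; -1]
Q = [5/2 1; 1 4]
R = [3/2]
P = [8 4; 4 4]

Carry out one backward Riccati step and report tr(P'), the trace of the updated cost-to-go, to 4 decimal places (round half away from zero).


12.1949

BᵀP = [-36.0000 -20.0000]
S = R + BᵀPB = [3/2] + [164.0000] = [165.5000]
BᵀPA = [-74.0000 6.0000]
K = S⁻¹·BᵀPA = [-0.4471 0.0363]
A−BK = [-0.2885 -0.8550; 0.5529 1.5363]
AᵀP(A−BK) = [0.9124 1.6828; 1.6828 4.7825]
P' = Q + AᵀP(A−BK) = [3.4124 2.6828; 2.6828 8.7825]
tr(P') = 12.1949


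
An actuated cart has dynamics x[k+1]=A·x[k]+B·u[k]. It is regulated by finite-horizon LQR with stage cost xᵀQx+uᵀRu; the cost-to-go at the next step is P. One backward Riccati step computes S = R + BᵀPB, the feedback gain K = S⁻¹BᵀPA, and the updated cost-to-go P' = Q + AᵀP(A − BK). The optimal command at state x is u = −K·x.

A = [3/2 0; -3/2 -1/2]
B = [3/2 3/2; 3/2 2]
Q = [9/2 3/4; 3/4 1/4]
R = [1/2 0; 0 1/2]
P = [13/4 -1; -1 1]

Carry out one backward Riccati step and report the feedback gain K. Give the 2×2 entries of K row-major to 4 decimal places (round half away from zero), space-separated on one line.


1.6993 0.1888 -0.8671 -0.2075

BᵀP = [3.3750 0.0000; 2.8750 0.5000]
S = R + BᵀPB = [1/2 0; 0 1/2] + [5.0625 5.0625; 5.0625 5.3125] = [5.5625 5.0625; 5.0625 5.8125]
BᵀPA = [5.0625 0.0000; 3.5625 -0.2500]
K = S⁻¹·BᵀPA = [1.6993 0.1888; -0.8671 -0.2075]
A−BK = [0.2517 0.0280; -2.3147 -0.3683]
AᵀP(A−BK) = [8.5490 1.2832; 1.2832 0.1981]
P' = Q + AᵀP(A−BK) = [13.0490 2.0332; 2.0332 0.4481]
tr(P') = 13.4971


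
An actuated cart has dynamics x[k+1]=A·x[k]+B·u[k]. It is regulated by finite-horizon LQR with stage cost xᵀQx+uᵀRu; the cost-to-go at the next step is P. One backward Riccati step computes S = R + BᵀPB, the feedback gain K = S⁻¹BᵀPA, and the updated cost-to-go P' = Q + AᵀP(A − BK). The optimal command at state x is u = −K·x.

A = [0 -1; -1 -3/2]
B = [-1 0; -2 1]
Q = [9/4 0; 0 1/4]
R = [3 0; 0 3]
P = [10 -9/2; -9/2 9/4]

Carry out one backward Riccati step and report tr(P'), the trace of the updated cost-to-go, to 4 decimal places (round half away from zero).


4.8571

BᵀP = [-1.0000 0.0000; -4.5000 2.2500]
S = R + BᵀPB = [3 0; 0 3] + [1.0000 0.0000; 0.0000 2.2500] = [4.0000 0.0000; 0.0000 5.2500]
BᵀPA = [0.0000 1.0000; -2.2500 1.1250]
K = S⁻¹·BᵀPA = [0.0000 0.2500; -0.4286 0.2143]
A−BK = [0.0000 -0.7500; -0.5714 -1.2143]
AᵀP(A−BK) = [1.2857 -0.6429; -0.6429 1.0714]
P' = Q + AᵀP(A−BK) = [3.5357 -0.6429; -0.6429 1.3214]
tr(P') = 4.8571


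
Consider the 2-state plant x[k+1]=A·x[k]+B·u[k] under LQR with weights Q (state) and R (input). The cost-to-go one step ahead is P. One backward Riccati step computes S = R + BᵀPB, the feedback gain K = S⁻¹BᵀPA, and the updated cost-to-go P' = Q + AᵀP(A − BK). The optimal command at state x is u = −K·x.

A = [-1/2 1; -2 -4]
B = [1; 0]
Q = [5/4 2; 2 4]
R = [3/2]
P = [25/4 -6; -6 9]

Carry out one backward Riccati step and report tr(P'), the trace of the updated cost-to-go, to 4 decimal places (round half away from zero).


BᵀP = [6.2500 -6.0000]
S = R + BᵀPB = [3/2] + [6.2500] = [7.7500]
BᵀPA = [8.8750 30.2500]
K = S⁻¹·BᵀPA = [1.1452 3.9032]
A−BK = [-1.6452 -2.9032; -2.0000 -4.0000]
AᵀP(A−BK) = [15.3992 34.2339; 34.2339 80.1774]
P' = Q + AᵀP(A−BK) = [16.6492 36.2339; 36.2339 84.1774]
tr(P') = 100.8266

100.8266


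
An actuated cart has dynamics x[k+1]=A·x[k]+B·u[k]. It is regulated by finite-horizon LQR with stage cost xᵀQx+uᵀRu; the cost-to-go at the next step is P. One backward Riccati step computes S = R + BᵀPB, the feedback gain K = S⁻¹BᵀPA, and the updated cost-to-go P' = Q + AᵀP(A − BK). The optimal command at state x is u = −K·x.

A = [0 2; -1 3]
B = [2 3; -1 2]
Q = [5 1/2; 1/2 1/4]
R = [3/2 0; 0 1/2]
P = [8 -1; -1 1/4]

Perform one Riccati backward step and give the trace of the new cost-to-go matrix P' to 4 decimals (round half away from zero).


5.8892

BᵀP = [17.0000 -2.2500; 22.0000 -2.5000]
S = R + BᵀPB = [3/2 0; 0 1/2] + [36.2500 46.5000; 46.5000 61.0000] = [37.7500 46.5000; 46.5000 61.5000]
BᵀPA = [2.2500 27.2500; 2.5000 36.5000]
K = S⁻¹·BᵀPA = [0.1388 -0.1341; -0.0643 0.6949]
A−BK = [-0.0847 0.1835; -0.7325 1.4761]
AᵀP(A−BK) = [0.0984 -0.1855; -0.1855 0.5408]
P' = Q + AᵀP(A−BK) = [5.0984 0.3145; 0.3145 0.7908]
tr(P') = 5.8892


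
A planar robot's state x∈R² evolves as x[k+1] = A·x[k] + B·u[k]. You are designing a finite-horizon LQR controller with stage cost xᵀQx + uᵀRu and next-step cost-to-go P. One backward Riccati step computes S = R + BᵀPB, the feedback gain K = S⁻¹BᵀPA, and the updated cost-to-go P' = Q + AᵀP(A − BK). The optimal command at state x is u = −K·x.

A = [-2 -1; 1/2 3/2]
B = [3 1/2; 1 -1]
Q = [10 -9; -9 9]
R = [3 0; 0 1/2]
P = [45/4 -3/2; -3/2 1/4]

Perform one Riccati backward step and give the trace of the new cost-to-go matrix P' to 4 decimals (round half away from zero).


20.6653

BᵀP = [32.2500 -4.2500; 7.1250 -1.0000]
S = R + BᵀPB = [3 0; 0 1/2] + [92.5000 20.3750; 20.3750 4.5625] = [95.5000 20.3750; 20.3750 5.0625]
BᵀPA = [-66.6250 -38.6250; -14.7500 -8.6250]
K = S⁻¹·BᵀPA = [-0.5380 -0.2898; -0.7485 -0.5372]
A−BK = [-0.0119 0.1381; 0.2895 1.2527]
AᵀP(A−BK) = [1.1812 0.7034; 0.7034 0.4842]
P' = Q + AᵀP(A−BK) = [11.1812 -8.2966; -8.2966 9.4842]
tr(P') = 20.6653


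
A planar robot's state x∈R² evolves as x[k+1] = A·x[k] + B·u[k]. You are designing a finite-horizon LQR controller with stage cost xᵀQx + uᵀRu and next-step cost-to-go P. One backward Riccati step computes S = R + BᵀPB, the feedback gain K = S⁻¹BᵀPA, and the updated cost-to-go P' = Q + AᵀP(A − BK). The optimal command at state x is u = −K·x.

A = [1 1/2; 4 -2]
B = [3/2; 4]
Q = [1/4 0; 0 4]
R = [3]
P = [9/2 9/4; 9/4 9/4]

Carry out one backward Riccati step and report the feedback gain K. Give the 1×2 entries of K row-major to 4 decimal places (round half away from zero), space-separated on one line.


0.8571 -0.2217

BᵀP = [15.7500 12.3750]
S = R + BᵀPB = [3] + [73.1250] = [76.1250]
BᵀPA = [65.2500 -16.8750]
K = S⁻¹·BᵀPA = [0.8571 -0.2217]
A−BK = [-0.2857 0.8325; 0.5714 -1.1133]
AᵀP(A−BK) = [2.5714 -1.2857; -1.2857 1.8842]
P' = Q + AᵀP(A−BK) = [2.8214 -1.2857; -1.2857 5.8842]
tr(P') = 8.7057


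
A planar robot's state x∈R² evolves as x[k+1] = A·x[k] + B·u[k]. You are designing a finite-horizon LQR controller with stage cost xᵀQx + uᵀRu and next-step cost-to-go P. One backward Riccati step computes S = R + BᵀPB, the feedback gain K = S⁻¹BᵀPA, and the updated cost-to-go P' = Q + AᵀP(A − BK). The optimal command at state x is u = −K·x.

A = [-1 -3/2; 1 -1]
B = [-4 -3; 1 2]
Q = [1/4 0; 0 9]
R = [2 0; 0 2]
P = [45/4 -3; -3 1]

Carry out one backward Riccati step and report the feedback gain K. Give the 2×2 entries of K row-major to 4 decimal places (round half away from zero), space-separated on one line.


0.1471 0.2464 0.1797 0.0470

BᵀP = [-48.0000 13.0000; -39.7500 11.0000]
S = R + BᵀPB = [2 0; 0 2] + [205.0000 170.0000; 170.0000 141.2500] = [207.0000 170.0000; 170.0000 143.2500]
BᵀPA = [61.0000 59.0000; 50.7500 48.6250]
K = S⁻¹·BᵀPA = [0.1471 0.2464; 0.1797 0.0470]
A−BK = [0.1275 -0.3733; 0.4935 -1.3404]
AᵀP(A−BK) = [0.1568 -0.0422; -0.0422 0.4880]
P' = Q + AᵀP(A−BK) = [0.4068 -0.0422; -0.0422 9.4880]
tr(P') = 9.8948


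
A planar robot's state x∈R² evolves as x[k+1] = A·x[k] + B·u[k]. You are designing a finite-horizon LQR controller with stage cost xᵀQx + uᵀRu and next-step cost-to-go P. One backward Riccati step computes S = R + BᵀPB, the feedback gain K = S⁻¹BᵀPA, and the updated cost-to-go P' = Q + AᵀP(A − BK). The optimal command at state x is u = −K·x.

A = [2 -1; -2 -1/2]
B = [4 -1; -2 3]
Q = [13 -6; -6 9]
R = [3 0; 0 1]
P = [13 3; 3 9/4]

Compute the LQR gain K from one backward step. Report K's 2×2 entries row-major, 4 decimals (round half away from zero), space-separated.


0.3955 -0.3382 -0.3819 -0.3583

BᵀP = [46.0000 7.5000; -4.0000 3.7500]
S = R + BᵀPB = [3 0; 0 1] + [169.0000 -23.5000; -23.5000 15.2500] = [172.0000 -23.5000; -23.5000 16.2500]
BᵀPA = [77.0000 -49.7500; -15.5000 2.1250]
K = S⁻¹·BᵀPA = [0.3955 -0.3382; -0.3819 -0.3583]
A−BK = [0.0361 -0.0055; -0.0633 -0.1014]
AᵀP(A−BK) = [0.6274 -0.2625; -0.2625 0.4984]
P' = Q + AᵀP(A−BK) = [13.6274 -6.2625; -6.2625 9.4984]
tr(P') = 23.1258


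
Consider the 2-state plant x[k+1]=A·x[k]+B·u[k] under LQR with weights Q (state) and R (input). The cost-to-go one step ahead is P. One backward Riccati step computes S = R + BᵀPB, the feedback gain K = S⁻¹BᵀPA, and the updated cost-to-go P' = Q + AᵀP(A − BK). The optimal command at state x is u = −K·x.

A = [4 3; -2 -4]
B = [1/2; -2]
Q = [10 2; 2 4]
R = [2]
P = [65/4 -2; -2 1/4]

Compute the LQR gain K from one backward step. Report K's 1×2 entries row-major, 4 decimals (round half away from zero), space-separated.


4.6554 3.8305

BᵀP = [12.1250 -1.5000]
S = R + BᵀPB = [2] + [9.0625] = [11.0625]
BᵀPA = [51.5000 42.3750]
K = S⁻¹·BᵀPA = [4.6554 3.8305]
A−BK = [1.6723 1.0847; 7.3107 3.6610]
AᵀP(A−BK) = [53.2486 43.7288; 43.7288 35.9322]
P' = Q + AᵀP(A−BK) = [63.2486 45.7288; 45.7288 39.9322]
tr(P') = 103.1808
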